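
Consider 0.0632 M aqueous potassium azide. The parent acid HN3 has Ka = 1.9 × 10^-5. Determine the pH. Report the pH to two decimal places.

pH = 8.76

N3- is the conjugate base of the weak acid HN3.
Kb = Kw/Ka = 1.0×10^-14 / 1.9 × 10^-5 = 5.26 × 10^-10
From the ICE table, Kb = x²/(0.0632 − x) = 5.26 × 10^-10.
Neglecting x in the denominator: x = √(5.26 × 10^-10 × 0.0632) = 5.77 × 10^-6 M
Check: 0.0091% ionized — well under 5%, approximation valid.
pOH = 5.24, so pH = 14.00 − pOH = 8.76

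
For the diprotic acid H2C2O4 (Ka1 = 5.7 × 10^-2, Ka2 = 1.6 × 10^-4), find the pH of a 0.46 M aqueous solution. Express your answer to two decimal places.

pH = 0.87

Ka1 ≫ Ka2, so treat the first dissociation as the only significant source of H+.
Ka1 = x²/(0.46 − x) = 5.7 × 10^-2
Solving the quadratic: x = (−Ka1 + √(Ka1² + 4·Ka1·C₀))/2 = 1.36 × 10^-1 M
pH = −log(1.36 × 10^-1) = 0.87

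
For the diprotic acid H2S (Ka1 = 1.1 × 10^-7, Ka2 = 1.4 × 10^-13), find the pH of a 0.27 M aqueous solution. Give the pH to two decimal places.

Ka1 ≫ Ka2, so treat the first dissociation as the only significant source of H+.
Ka1 = x²/(0.27 − x) = 1.1 × 10^-7
x ≈ √(1.1 × 10^-7 × 0.27) = 1.72 × 10^-4 M
pH = −log(1.72 × 10^-4) = 3.76

pH = 3.76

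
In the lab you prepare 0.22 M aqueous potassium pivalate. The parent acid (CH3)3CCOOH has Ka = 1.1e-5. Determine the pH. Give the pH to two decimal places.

pH = 9.15

(CH3)3CCOO- is the conjugate base of the weak acid (CH3)3CCOOH.
Kb = Kw/Ka = 1.0×10^-14 / 1.1 × 10^-5 = 9.09 × 10^-10
Let x = [OH-] at equilibrium. Kb = x²/(0.22 − x).
Neglecting x in the denominator: x = √(9.09 × 10^-10 × 0.22) = 1.41 × 10^-5 M
Check: 0.0064% ionized — well under 5%, approximation valid.
pOH = 4.85, so pH = 14.00 − pOH = 9.15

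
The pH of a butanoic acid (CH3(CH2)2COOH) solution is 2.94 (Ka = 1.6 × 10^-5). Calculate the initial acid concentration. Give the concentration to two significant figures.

[H+] = 10^(-2.94) = 1.15 × 10^-3 M = x
Ka = x²/(C₀ − x) ⇒ C₀ = x + x²/Ka
C₀ = 1.15 × 10^-3 + (1.15 × 10^-3)²/(1.6 × 10^-5) = 8.38 × 10^-2 M

C₀ = 8.4 × 10^-2 M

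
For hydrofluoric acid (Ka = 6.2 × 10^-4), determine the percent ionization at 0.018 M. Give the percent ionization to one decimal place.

HF ⇌ F- + H+; let x = [H+] at equilibrium.
Solve x² + 0.00062x − 1.12e-05 = 0 → x = 3.05 × 10^-3 M
% ionization = x/C₀ × 100% = 3.05 × 10^-3/0.018 × 100% = 16.9%

16.9%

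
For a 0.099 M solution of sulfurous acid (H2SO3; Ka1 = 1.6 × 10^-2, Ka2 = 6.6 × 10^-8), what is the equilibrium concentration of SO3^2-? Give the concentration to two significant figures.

6.6 × 10^-8 M

First ionization gives [H+] ≈ [HSO3-] = 3.26 × 10^-2 M.
Second step: Ka2 = [H+][SO3^2-]/[HSO3-] ≈ [SO3^2-] (since [H+] ≈ [HSO3-]).
So [SO3^2-] ≈ Ka2.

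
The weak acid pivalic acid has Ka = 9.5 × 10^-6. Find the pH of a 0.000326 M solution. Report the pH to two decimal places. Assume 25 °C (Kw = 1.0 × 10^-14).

(CH3)3CCOOH ⇌ (CH3)3CCOO- + H+
Let x = [H+] at equilibrium. Ka = x²/(0.000326 − x).
x is not negligible relative to C₀; solve x² + 9.5e-06·x − 3.1e-09 = 0.
x = [−9.5e-06 + √(9.5e-06² + 1.24e-08)]/2 = 5.11 × 10^-5 M
pH = −log(5.11 × 10^-5) = 4.29

pH = 4.29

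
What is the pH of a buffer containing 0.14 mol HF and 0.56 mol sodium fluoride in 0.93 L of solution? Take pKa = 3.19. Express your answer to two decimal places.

pH = pKa + log([A⁻]/[HA]) = 3.19 + log(0.56/0.14)
pH = 3.19 + (+0.602) = 3.79

pH = 3.79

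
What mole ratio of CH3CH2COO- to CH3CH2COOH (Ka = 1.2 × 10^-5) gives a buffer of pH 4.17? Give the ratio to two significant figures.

pKa = -log(1.2 × 10^-5) = 4.921
pH = pKa + log(r) ⇒ log(r) = 4.17 − 4.921 = -0.751
r = [CH3CH2COO-]/[CH3CH2COOH] = 10^(-0.751) = 0.177

ratio = 0.18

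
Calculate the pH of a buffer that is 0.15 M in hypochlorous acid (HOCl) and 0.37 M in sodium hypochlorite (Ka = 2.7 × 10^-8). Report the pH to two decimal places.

pKa = −log(2.7 × 10^-8) = 7.569
Henderson–Hasselbalch: pH = pKa + log([OCl-]/[HOCl]) = 7.569 + log(0.37/0.15)
pH = 7.569 + (+0.392) = 7.96

pH = 7.96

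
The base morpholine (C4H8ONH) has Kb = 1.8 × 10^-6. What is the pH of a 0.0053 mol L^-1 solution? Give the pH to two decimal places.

pH = 9.99

C4H8ONH + H2O ⇌ C4H8ONH2+ + OH-
Kb = x²/(0.0053 − x) = 1.8 × 10^-6
Assume x ≪ 0.0053: x ≈ √(1.8 × 10^-6 × 0.0053) = 9.77 × 10^-5 M
(x/C₀ = 1.8% < 5%, so the approximation holds.)
pOH = 4.01, so pH = 14.00 − pOH = 9.99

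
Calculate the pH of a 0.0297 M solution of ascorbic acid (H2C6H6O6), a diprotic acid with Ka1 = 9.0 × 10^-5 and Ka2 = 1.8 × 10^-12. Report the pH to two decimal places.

pH = 2.80

Since Ka1 ≫ Ka2, the first ionization dominates [H+].
Ka1 = x²/(0.0297 − x) = 9.0 × 10^-5
Solving the quadratic: x = (−Ka1 + √(Ka1² + 4·Ka1·C₀))/2 = 1.59 × 10^-3 M
pH = −log(1.59 × 10^-3) = 2.80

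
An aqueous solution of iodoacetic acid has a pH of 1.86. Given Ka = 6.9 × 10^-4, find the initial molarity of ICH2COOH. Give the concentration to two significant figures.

[H+] = 10^(-1.86) = 1.38 × 10^-2 M = x
Ka = x²/(C₀ − x) ⇒ C₀ = x + x²/Ka
C₀ = 1.38 × 10^-2 + (1.38 × 10^-2)²/(6.9 × 10^-4) = 2.90 × 10^-1 M

C₀ = 2.9 × 10^-1 M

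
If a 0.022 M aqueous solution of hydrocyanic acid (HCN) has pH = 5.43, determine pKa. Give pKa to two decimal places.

[H+] = 10^(-5.43) = 3.72 × 10^-6 M
At equilibrium [HA] = 0.022 − 3.72 × 10^-6 = 2.20 × 10^-2 M
Ka = [H+][A-]/[HA] = (3.72 × 10^-6)² / 2.20 × 10^-2 = 6.29 × 10^-10
pKa = -log(6.29 × 10^-10) = 9.20

pKa = 9.20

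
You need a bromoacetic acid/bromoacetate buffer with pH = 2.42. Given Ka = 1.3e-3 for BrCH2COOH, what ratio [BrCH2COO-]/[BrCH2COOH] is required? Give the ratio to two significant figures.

ratio = 0.34

pKa = -log(1.3 × 10^-3) = 2.886
pH = pKa + log(r) ⇒ log(r) = 2.42 − 2.886 = -0.466
r = [BrCH2COO-]/[BrCH2COOH] = 10^(-0.466) = 0.342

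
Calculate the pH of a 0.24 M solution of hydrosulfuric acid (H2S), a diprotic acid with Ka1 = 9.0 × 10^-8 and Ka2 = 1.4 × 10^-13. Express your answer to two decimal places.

pH = 3.83

Since Ka1 ≫ Ka2, the first ionization dominates [H+].
Ka1 = x²/(0.24 − x) = 9.0 × 10^-8
x ≈ √(9.0 × 10^-8 × 0.24) = 1.47 × 10^-4 M
pH = −log(1.47 × 10^-4) = 3.83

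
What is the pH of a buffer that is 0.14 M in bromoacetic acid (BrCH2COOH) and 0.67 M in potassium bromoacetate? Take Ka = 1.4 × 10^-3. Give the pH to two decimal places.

pH = 3.53

pKa = −log(1.4 × 10^-3) = 2.854
Using pH = pKa + log([base]/[acid]) with [base]/[acid] = 0.67/0.14:
pH = 2.854 + (+0.680) = 3.53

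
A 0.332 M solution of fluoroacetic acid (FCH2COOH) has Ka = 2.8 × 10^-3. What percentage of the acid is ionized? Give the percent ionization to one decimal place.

FCH2COOH ⇌ FCH2COO- + H+; let x = [H+] at equilibrium.
Solve x² + 0.0028x − 0.00093 = 0 → x = 2.91 × 10^-2 M
% ionization = x/C₀ × 100% = 2.91 × 10^-2/0.332 × 100% = 8.8%

8.8%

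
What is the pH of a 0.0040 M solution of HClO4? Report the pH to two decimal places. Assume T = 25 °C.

pH = 2.40

HClO4 is a strong acid and dissociates completely, so [H+] = 0.0040 M.
pH = -log(0.004) = 2.40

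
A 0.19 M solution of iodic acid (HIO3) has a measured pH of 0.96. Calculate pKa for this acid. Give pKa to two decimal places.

pKa = 0.82

[H+] = 10^(-0.96) = 1.10 × 10^-1 M
At equilibrium [HA] = 0.19 − 1.10 × 10^-1 = 8.00 × 10^-2 M
Ka = [H+][A-]/[HA] = (1.10 × 10^-1)² / 8.00 × 10^-2 = 1.51 × 10^-1
pKa = -log(1.51 × 10^-1) = 0.82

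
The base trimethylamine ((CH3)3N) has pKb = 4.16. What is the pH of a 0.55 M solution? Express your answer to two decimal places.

(CH3)3N + H2O ⇌ (CH3)3NH+ + OH-
Kb = 10^(−4.16) = 6.92 × 10^-5
Let x = [OH-] at equilibrium. Kb = x²/(0.55 − x).
Since Kb ≪ C₀, x ≈ √(Kb·C₀) = 6.17 × 10^-3 M.
(x/C₀ = 1.1% < 5%, so the approximation holds.)
pOH = −log(6.17 × 10^-3) = 2.21; pH = 14.00 − 2.21 = 11.79

pH = 11.79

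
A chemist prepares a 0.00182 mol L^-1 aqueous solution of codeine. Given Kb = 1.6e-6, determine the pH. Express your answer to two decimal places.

C18H21NO3 + H2O ⇌ C18H22NO3+ + OH-
From the ICE table, Kb = x²/(0.00182 − x) = 1.6 × 10^-6.
Neglecting x in the denominator: x = √(1.6 × 10^-6 × 0.00182) = 5.40 × 10^-5 M
(x/C₀ = 3% < 5%, so the approximation holds.)
pOH = 4.27, so pH = 14.00 − pOH = 9.73

pH = 9.73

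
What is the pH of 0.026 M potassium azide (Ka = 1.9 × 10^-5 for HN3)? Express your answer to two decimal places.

N3- is the conjugate base of the weak acid HN3.
Kb = Kw/Ka = 1.0×10^-14 / 1.9 × 10^-5 = 5.26 × 10^-10
Kb = [OH-]²/(0.026 − [OH-]) = 5.26 × 10^-10
Assume [OH-] ≪ 0.026: [OH-] ≈ √(5.26 × 10^-10 × 0.026) = 3.70 × 10^-6 M
Check: 0.014% ionized — well under 5%, approximation valid.
pOH = −log(3.70 × 10^-6) = 5.43; pH = 14.00 − 5.43 = 8.57

pH = 8.57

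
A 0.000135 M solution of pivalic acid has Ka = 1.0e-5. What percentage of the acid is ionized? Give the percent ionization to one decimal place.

(CH3)3CCOOH ⇌ (CH3)3CCOO- + H+; let x = [H+] at equilibrium.
Ka = x²/(C₀ − x); solving the quadratic gives x = 3.21 × 10^-5 M.
% ionization = x/C₀ × 100% = 3.21 × 10^-5/0.000135 × 100% = 23.8%

23.8%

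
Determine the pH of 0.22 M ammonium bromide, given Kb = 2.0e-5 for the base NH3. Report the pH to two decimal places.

pH = 4.98

NH4+ is the conjugate acid of the weak base NH3.
Ka = Kw/Kb = 1.0×10^-14 / 2.0 × 10^-5 = 5.00 × 10^-10
From the ICE table, Ka = [H+]²/(0.22 − [H+]) = 5.00 × 10^-10.
Neglecting [H+] in the denominator: [H+] = √(5.00 × 10^-10 × 0.22) = 1.05 × 10^-5 M
([H+]/C₀ = 0.0048% < 5%, so the approximation holds.)
pH = −log[H+] = −log(1.05 × 10^-5) = 4.98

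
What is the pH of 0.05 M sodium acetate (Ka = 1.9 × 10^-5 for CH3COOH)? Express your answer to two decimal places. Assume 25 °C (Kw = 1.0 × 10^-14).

CH3COO- is the conjugate base of the weak acid CH3COOH.
Kb = Kw/Ka = 1.0×10^-14 / 1.9 × 10^-5 = 5.26 × 10^-10
Kb = [OH-]²/(0.05 − [OH-]) = 5.26 × 10^-10
Assume [OH-] ≪ 0.05: [OH-] ≈ √(5.26 × 10^-10 × 0.05) = 5.13 × 10^-6 M
pOH = −log(5.13 × 10^-6) = 5.29; pH = 14.00 − 5.29 = 8.71

pH = 8.71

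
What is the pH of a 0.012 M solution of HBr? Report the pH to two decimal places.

HBr is a strong acid and dissociates completely, so [H+] = 0.012 M.
pH = -log(0.012) = 1.92

pH = 1.92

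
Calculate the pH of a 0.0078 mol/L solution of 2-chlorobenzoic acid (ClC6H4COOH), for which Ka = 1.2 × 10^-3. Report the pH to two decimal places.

ClC6H4COOH ⇌ ClC6H4COO- + H+
Ka = [H+]²/(0.0078 − [H+]) = 1.2 × 10^-3
The 5% rule fails; solving [H+]² + Ka·[H+] − Ka·C₀ = 0 exactly:
[H+] = (−Ka + √(Ka² + 4·Ka·C₀))/2 = 2.52 × 10^-3 M
pH = −log(2.52 × 10^-3) = 2.60

pH = 2.60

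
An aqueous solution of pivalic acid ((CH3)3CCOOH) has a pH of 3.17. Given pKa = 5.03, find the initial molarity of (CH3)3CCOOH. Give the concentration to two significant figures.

C₀ = 5.0 × 10^-2 M

[H+] = 10^(-3.17) = 6.76 × 10^-4 M = x
Ka = 10^(−5.03) = 9.33 × 10^-6
Ka = x²/(C₀ − x) ⇒ C₀ = x + x²/Ka
C₀ = 6.76 × 10^-4 + (6.76 × 10^-4)²/(9.33 × 10^-6) = 4.97 × 10^-2 M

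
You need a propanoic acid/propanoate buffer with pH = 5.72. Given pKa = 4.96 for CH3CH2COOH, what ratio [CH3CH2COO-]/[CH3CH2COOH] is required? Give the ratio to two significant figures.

ratio = 5.8

pH = pKa + log(r) ⇒ log(r) = 5.72 − 4.96 = +0.76
r = [CH3CH2COO-]/[CH3CH2COOH] = 10^(+0.76) = 5.75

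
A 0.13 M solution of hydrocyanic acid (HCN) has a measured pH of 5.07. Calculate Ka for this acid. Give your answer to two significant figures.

[H+] = 10^(-5.07) = 8.51 × 10^-6 M
At equilibrium [HA] = 0.13 − 8.51 × 10^-6 = 1.30 × 10^-1 M
Ka = [H+][A-]/[HA] = (8.51 × 10^-6)² / 1.30 × 10^-1 = 5.6 × 10^-10

Ka = 5.6 × 10^-10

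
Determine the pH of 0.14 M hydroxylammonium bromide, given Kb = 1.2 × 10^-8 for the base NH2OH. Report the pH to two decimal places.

NH3OH+ is the conjugate acid of the weak base NH2OH.
Ka = Kw/Kb = 1.0×10^-14 / 1.2 × 10^-8 = 8.33 × 10^-7
From the ICE table, Ka = x²/(0.14 − x) = 8.33 × 10^-7.
Assume x ≪ 0.14: x ≈ √(8.33 × 10^-7 × 0.14) = 3.41 × 10^-4 M
(x/C₀ = 0.24% < 5%, so the approximation holds.)
pH = −log(3.41 × 10^-4) = 3.47

pH = 3.47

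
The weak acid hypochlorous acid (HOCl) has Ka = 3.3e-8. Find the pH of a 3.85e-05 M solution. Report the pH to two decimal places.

HOCl ⇌ OCl- + H+
From the ICE table, Ka = x²/(3.85e-05 − x) = 3.3 × 10^-8.
Since Ka ≪ C₀, x ≈ √(Ka·C₀) = 1.13 × 10^-6 M.
(x/C₀ = 2.9% < 5%, so the approximation holds.)
pH = −log(1.13 × 10^-6) = 5.95

pH = 5.95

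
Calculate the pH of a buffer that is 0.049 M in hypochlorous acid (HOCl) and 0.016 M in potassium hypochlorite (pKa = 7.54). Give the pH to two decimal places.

Henderson–Hasselbalch: pH = pKa + log([OCl-]/[HOCl]) = 7.54 + log(0.016/0.049)
pH = 7.54 + (-0.486) = 7.05

pH = 7.05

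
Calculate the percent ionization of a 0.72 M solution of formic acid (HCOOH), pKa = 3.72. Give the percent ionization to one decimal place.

HCOOH ⇌ HCOO- + H+; let x = [H+] at equilibrium.
Ka = 10^(−3.72) = 1.91 × 10^-4
x ≈ √(Ka·C₀) = √(1.91 × 10^-4 × 0.72) = 1.17 × 10^-2 M
% ionization = x/C₀ × 100% = 1.17 × 10^-2/0.72 × 100% = 1.6%

1.6%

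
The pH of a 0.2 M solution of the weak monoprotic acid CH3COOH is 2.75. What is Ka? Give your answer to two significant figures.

Ka = 1.6 × 10^-5

[H+] = 10^(-2.75) = 1.78 × 10^-3 M
At equilibrium [HA] = 0.2 − 1.78 × 10^-3 = 1.98 × 10^-1 M
Ka = [H+][A-]/[HA] = (1.78 × 10^-3)² / 1.98 × 10^-1 = 1.6 × 10^-5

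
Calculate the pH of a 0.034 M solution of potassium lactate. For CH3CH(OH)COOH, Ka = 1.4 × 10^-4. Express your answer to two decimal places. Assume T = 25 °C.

pH = 8.19

CH3CH(OH)COO- is the conjugate base of the weak acid CH3CH(OH)COOH.
Kb = Kw/Ka = 1.0×10^-14 / 1.4 × 10^-4 = 7.14 × 10^-11
Let x = [OH-] at equilibrium. Kb = x²/(0.034 − x).
Assume x ≪ 0.034: x ≈ √(7.14 × 10^-11 × 0.034) = 1.56 × 10^-6 M
(x/C₀ = 0.0046% < 5%, so the approximation holds.)
pOH = −log(1.56 × 10^-6) = 5.81; pH = 14.00 − 5.81 = 8.19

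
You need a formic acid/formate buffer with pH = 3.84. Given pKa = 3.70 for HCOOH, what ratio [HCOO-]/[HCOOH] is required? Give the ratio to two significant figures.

pH = pKa + log(r) ⇒ log(r) = 3.84 − 3.70 = +0.14
r = [HCOO-]/[HCOOH] = 10^(+0.14) = 1.38

ratio = 1.4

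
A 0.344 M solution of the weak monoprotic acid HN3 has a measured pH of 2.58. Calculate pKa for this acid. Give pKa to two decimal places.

pKa = 4.69

[H+] = 10^(-2.58) = 2.63 × 10^-3 M
At equilibrium [HA] = 0.344 − 2.63 × 10^-3 = 3.41 × 10^-1 M
Ka = [H+][A-]/[HA] = (2.63 × 10^-3)² / 3.41 × 10^-1 = 2.03 × 10^-5
pKa = -log(2.03 × 10^-5) = 4.69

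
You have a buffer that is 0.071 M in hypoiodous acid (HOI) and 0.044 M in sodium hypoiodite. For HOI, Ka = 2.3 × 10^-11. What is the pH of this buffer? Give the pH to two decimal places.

pKa = −log(2.3 × 10^-11) = 10.638
pH = pKa + log([A⁻]/[HA]) = 10.638 + log(0.044/0.071)
pH = 10.638 + (-0.208) = 10.43

pH = 10.43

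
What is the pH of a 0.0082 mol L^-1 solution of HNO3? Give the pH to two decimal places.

HNO3 is a strong acid and dissociates completely, so [H+] = 0.0082 M.
pH = -log(0.0082) = 2.09

pH = 2.09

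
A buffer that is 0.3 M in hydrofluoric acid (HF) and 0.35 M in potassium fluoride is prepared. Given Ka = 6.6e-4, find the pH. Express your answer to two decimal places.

pKa = −log(6.6 × 10^-4) = 3.180
Using pH = pKa + log([base]/[acid]) with [base]/[acid] = 0.35/0.3:
pH = 3.180 + (+0.067) = 3.25

pH = 3.25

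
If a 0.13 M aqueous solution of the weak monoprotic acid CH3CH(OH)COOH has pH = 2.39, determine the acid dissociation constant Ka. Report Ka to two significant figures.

Ka = 1.3 × 10^-4

[H+] = 10^(-2.39) = 4.07 × 10^-3 M
At equilibrium [HA] = 0.13 − 4.07 × 10^-3 = 1.26 × 10^-1 M
Ka = [H+][A-]/[HA] = (4.07 × 10^-3)² / 1.26 × 10^-1 = 1.3 × 10^-4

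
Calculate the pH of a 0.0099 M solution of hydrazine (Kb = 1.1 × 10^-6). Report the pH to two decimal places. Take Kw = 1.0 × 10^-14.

N2H4 + H2O ⇌ N2H5+ + OH-
Kb = x²/(0.0099 − x) = 1.1 × 10^-6
Since Kb ≪ C₀, x ≈ √(Kb·C₀) = 1.04 × 10^-4 M.
pOH = −log(1.04 × 10^-4) = 3.98; pH = 14.00 − 3.98 = 10.02

pH = 10.02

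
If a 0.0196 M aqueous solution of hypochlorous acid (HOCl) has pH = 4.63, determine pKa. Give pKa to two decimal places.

[H+] = 10^(-4.63) = 2.34 × 10^-5 M
At equilibrium [HA] = 0.0196 − 2.34 × 10^-5 = 1.96 × 10^-2 M
Ka = [H+][A-]/[HA] = (2.34 × 10^-5)² / 1.96 × 10^-2 = 2.79 × 10^-8
pKa = -log(2.79 × 10^-8) = 7.55

pKa = 7.55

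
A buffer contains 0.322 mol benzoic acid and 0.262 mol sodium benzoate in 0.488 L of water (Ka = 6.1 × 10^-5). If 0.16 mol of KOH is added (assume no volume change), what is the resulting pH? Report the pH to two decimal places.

pH = 4.63

OH- converts C6H5COOH to C6H5COO-: C6H5COOH → 0.162 mol, C6H5COO- → 0.422 mol.
pKa = −log(6.1 × 10^-5) = 4.215
Henderson–Hasselbalch with mole ratio 0.422/0.162: pH = 4.215 + (+0.416)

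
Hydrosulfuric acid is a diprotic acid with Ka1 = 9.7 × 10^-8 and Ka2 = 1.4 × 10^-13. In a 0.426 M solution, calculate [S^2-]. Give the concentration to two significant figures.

1.4 × 10^-13 M

First ionization gives [H+] ≈ [HS-] = 2.03 × 10^-4 M.
Second step: Ka2 = [H+][S^2-]/[HS-] ≈ [S^2-] (since [H+] ≈ [HS-]).
So [S^2-] ≈ Ka2.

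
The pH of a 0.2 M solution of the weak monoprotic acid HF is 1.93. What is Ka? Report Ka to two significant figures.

[H+] = 10^(-1.93) = 1.17 × 10^-2 M
At equilibrium [HA] = 0.2 − 1.17 × 10^-2 = 1.88 × 10^-1 M
Ka = [H+][A-]/[HA] = (1.17 × 10^-2)² / 1.88 × 10^-1 = 7.3 × 10^-4

Ka = 7.3 × 10^-4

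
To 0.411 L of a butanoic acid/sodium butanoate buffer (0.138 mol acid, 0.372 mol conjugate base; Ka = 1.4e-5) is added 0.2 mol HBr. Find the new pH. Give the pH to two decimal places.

pH = 4.56

Added H+ converts CH3(CH2)2COO- to CH3(CH2)2COOH: CH3(CH2)2COOH → 0.338 mol, CH3(CH2)2COO- → 0.172 mol.
pKa = −log(1.4 × 10^-5) = 4.854
Henderson–Hasselbalch with mole ratio 0.172/0.338: pH = 4.854 + (-0.293)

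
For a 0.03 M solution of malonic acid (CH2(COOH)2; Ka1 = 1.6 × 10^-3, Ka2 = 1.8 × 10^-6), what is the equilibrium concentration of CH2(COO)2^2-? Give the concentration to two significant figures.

First ionization gives [H+] ≈ [CH2(COOH)COO-] = 6.17 × 10^-3 M.
Second step: Ka2 = [H+][CH2(COO)2^2-]/[CH2(COOH)COO-] ≈ [CH2(COO)2^2-] (since [H+] ≈ [CH2(COOH)COO-]).
So [CH2(COO)2^2-] ≈ Ka2.

1.8 × 10^-6 M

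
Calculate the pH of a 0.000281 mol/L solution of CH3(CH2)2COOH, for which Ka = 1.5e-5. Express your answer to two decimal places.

pH = 4.24

CH3(CH2)2COOH ⇌ CH3(CH2)2COO- + H+
From the ICE table, Ka = [H+]²/(0.000281 − [H+]) = 1.5 × 10^-5.
The 5% rule fails; solving [H+]² + Ka·[H+] − Ka·C₀ = 0 exactly:
[H+] = [−1.5e-05 + √(1.5e-05² + 1.69e-08)]/2 = 5.79 × 10^-5 M
pH = −log(5.79 × 10^-5) = 4.24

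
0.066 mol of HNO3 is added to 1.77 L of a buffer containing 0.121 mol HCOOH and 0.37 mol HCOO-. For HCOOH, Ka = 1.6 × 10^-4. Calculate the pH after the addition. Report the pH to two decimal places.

After neutralization: n(HCOOH) = 0.187 mol, n(HCOO-) = 0.304 mol.
pKa = −log(1.6 × 10^-4) = 3.796
pH = pKa + log([A⁻]/[HA]) = 3.796 + log(0.304/0.187) = 3.796 +0.211

pH = 4.01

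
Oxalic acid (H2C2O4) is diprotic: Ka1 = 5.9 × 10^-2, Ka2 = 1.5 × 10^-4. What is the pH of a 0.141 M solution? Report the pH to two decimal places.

pH = 1.18

Since Ka1 ≫ Ka2, the first ionization dominates [H+].
Ka1 = x²/(0.141 − x) = 5.9 × 10^-2
Solving the quadratic: x = (−Ka1 + √(Ka1² + 4·Ka1·C₀))/2 = 6.64 × 10^-2 M
pH = −log(6.64 × 10^-2) = 1.18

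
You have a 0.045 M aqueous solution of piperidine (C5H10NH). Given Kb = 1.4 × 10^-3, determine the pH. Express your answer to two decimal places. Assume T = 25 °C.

C5H10NH + H2O ⇌ C5H10NH2+ + OH-
Kb = [OH-]²/(0.045 − [OH-]) = 1.4 × 10^-3
[OH-] is not negligible relative to C₀; solve [OH-]² + 0.0014·[OH-] − 6.3e-05 = 0.
[OH-] = (−Kb + √(Kb² + 4·Kb·C₀))/2 = 7.27 × 10^-3 M
pOH = −log(7.27 × 10^-3) = 2.14; pH = 14.00 − 2.14 = 11.86

pH = 11.86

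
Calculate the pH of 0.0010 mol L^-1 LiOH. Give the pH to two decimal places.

pH = 11.00

LiOH is a strong base; [OH-] = 0.001 M.
pOH = -log(0.001) = 3.00
pH = 14.00 - 3.00 = 11.00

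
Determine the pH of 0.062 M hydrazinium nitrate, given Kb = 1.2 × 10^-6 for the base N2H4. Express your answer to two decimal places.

N2H5+ is the conjugate acid of the weak base N2H4.
Ka = Kw/Kb = 1.0×10^-14 / 1.2 × 10^-6 = 8.33 × 10^-9
Ka = [H+]²/(0.062 − [H+]) = 8.33 × 10^-9
Neglecting [H+] in the denominator: [H+] = √(8.33 × 10^-9 × 0.062) = 2.27 × 10^-5 M
([H+]/C₀ = 0.037% < 5%, so the approximation holds.)
pH = −log[H+] = −log(2.27 × 10^-5) = 4.64

pH = 4.64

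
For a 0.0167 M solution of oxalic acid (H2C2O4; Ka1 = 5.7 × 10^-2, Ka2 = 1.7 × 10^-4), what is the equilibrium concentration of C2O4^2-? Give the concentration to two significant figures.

First ionization gives [H+] ≈ [HC2O4-] = 1.35 × 10^-2 M.
Second step: Ka2 = [H+][C2O4^2-]/[HC2O4-] ≈ [C2O4^2-] (since [H+] ≈ [HC2O4-]).
So [C2O4^2-] ≈ Ka2.

1.7 × 10^-4 M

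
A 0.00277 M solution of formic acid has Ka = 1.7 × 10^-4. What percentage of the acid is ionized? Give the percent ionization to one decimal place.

HCOOH ⇌ HCOO- + H+; let x = [H+] at equilibrium.
Ka = x²/(C₀ − x); solving the quadratic gives x = 6.06 × 10^-4 M.
Fraction ionized = 6.06 × 10^-4 / 0.00277 = 0.2188 → 21.9%

21.9%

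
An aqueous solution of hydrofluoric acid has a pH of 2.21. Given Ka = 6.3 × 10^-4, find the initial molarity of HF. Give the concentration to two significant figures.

[H+] = 10^(-2.21) = 6.17 × 10^-3 M = x
Ka = x²/(C₀ − x) ⇒ C₀ = x + x²/Ka
C₀ = 6.17 × 10^-3 + (6.17 × 10^-3)²/(6.3 × 10^-4) = 6.66 × 10^-2 M

C₀ = 6.7 × 10^-2 M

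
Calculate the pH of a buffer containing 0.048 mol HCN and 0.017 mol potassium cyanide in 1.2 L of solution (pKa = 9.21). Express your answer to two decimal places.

Henderson–Hasselbalch: pH = pKa + log([CN-]/[HCN]) = 9.21 + log(0.017/0.048)
pH = 9.21 + (-0.451) = 8.76

pH = 8.76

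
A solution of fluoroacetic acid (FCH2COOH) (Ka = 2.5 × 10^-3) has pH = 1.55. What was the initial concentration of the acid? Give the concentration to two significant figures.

C₀ = 3.5 × 10^-1 M

[H+] = 10^(-1.55) = 2.82 × 10^-2 M = x
Ka = x²/(C₀ − x) ⇒ C₀ = x + x²/Ka
C₀ = 2.82 × 10^-2 + (2.82 × 10^-2)²/(2.5 × 10^-3) = 3.46 × 10^-1 M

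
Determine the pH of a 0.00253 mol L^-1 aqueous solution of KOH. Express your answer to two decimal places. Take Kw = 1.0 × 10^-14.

pH = 11.40

KOH is a strong base; [OH-] = 0.00253 M.
pOH = -log(0.00253) = 2.60
pH = 14.00 - 2.60 = 11.40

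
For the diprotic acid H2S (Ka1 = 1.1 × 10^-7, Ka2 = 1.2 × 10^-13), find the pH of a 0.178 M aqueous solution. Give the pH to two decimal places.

Since Ka1 ≫ Ka2, the first ionization dominates [H+].
Ka1 = x²/(0.178 − x) = 1.1 × 10^-7
x ≈ √(1.1 × 10^-7 × 0.178) = 1.40 × 10^-4 M
pH = −log(1.40 × 10^-4) = 3.85

pH = 3.85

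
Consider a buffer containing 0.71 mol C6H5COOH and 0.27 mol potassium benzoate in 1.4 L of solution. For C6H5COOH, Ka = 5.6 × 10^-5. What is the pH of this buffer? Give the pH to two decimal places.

pKa = −log(5.6 × 10^-5) = 4.252
Using pH = pKa + log([base]/[acid]) with [base]/[acid] = 0.27/0.71:
pH = 4.252 + (-0.420) = 3.83

pH = 3.83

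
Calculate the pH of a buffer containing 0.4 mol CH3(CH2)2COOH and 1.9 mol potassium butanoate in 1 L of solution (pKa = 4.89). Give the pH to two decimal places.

pH = 5.57

Using pH = pKa + log([base]/[acid]) with [base]/[acid] = 1.9/0.4:
pH = 4.89 + (+0.677) = 5.57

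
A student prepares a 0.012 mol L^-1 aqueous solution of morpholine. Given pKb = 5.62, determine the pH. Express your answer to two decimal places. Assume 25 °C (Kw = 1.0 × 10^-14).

pH = 10.23

C4H8ONH + H2O ⇌ C4H8ONH2+ + OH-
Kb = 10^(−5.62) = 2.40 × 10^-6
From the ICE table, Kb = [OH-]²/(0.012 − [OH-]) = 2.40 × 10^-6.
Neglecting [OH-] in the denominator: [OH-] = √(2.40 × 10^-6 × 0.012) = 1.70 × 10^-4 M
pOH = 3.77, so pH = 14.00 − pOH = 10.23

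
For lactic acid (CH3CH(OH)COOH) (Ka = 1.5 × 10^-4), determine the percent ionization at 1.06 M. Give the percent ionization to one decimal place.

1.2%

CH3CH(OH)COOH ⇌ CH3CH(OH)COO- + H+; let x = [H+] at equilibrium.
x ≈ √(Ka·C₀) = √(1.5 × 10^-4 × 1.06) = 1.26 × 10^-2 M
Fraction ionized = 1.26 × 10^-2 / 1.06 = 0.0119 → 1.2%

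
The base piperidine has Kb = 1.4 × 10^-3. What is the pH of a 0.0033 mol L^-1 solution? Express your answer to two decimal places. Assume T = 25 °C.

pH = 11.19

C5H10NH + H2O ⇌ C5H10NH2+ + OH-
From the ICE table, Kb = [OH-]²/(0.0033 − [OH-]) = 1.4 × 10^-3.
The 5% rule fails; solving [OH-]² + Kb·[OH-] − Kb·C₀ = 0 exactly:
[OH-] = (−Kb + √(Kb² + 4·Kb·C₀))/2 = 1.56 × 10^-3 M
pOH = −log(1.56 × 10^-3) = 2.81; pH = 14.00 − 2.81 = 11.19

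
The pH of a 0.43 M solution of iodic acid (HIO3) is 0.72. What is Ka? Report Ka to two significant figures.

Ka = 1.5 × 10^-1

[H+] = 10^(-0.72) = 1.91 × 10^-1 M
At equilibrium [HA] = 0.43 − 1.91 × 10^-1 = 2.39 × 10^-1 M
Ka = [H+][A-]/[HA] = (1.91 × 10^-1)² / 2.39 × 10^-1 = 1.5 × 10^-1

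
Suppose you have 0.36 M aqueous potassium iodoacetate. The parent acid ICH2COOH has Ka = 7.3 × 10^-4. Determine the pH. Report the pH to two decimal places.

pH = 8.35

ICH2COO- is the conjugate base of the weak acid ICH2COOH.
Kb = Kw/Ka = 1.0×10^-14 / 7.3 × 10^-4 = 1.37 × 10^-11
From the ICE table, Kb = x²/(0.36 − x) = 1.37 × 10^-11.
Neglecting x in the denominator: x = √(1.37 × 10^-11 × 0.36) = 2.22 × 10^-6 M
Check: 0.00062% ionized — well under 5%, approximation valid.
pOH = 5.65, so pH = 14.00 − pOH = 8.35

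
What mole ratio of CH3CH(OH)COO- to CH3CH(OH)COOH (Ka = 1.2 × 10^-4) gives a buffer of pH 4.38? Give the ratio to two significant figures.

pKa = -log(1.2 × 10^-4) = 3.921
pH = pKa + log(r) ⇒ log(r) = 4.38 − 3.921 = +0.459
r = [CH3CH(OH)COO-]/[CH3CH(OH)COOH] = 10^(+0.459) = 2.88

ratio = 2.9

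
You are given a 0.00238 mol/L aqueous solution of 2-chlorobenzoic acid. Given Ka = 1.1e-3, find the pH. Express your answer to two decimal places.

pH = 2.94

ClC6H4COOH ⇌ ClC6H4COO- + H+
From the ICE table, Ka = [H+]²/(0.00238 − [H+]) = 1.1 × 10^-3.
Here C₀/Ka ≈ 2.16, so the small-[H+] approximation fails. Use the quadratic:
[H+] = [−0.0011 + √(0.0011² + 1.05e-05)]/2 = 1.16 × 10^-3 M
pH = −log(1.16 × 10^-3) = 2.94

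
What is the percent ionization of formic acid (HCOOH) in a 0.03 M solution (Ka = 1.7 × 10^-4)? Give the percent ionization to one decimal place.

7.2%

HCOOH ⇌ HCOO- + H+; let x = [H+] at equilibrium.
Ka = x²/(C₀ − x); solving the quadratic gives x = 2.17 × 10^-3 M.
% ionization = x/C₀ × 100% = 2.17 × 10^-3/0.03 × 100% = 7.2%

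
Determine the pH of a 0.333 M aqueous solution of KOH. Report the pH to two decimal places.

KOH is a strong base; [OH-] = 0.333 M.
pOH = -log(0.333) = 0.48
pH = 14.00 - 0.48 = 13.52

pH = 13.52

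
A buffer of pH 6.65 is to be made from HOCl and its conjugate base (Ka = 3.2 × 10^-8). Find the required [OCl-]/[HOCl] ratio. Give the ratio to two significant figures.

ratio = 0.14

pKa = -log(3.2 × 10^-8) = 7.495
pH = pKa + log(r) ⇒ log(r) = 6.65 − 7.495 = -0.845
r = [OCl-]/[HOCl] = 10^(-0.845) = 0.143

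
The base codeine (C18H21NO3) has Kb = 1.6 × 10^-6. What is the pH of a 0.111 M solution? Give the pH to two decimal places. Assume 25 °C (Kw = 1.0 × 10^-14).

C18H21NO3 + H2O ⇌ C18H22NO3+ + OH-
Kb = [OH-]²/(0.111 − [OH-]) = 1.6 × 10^-6
Since Kb ≪ C₀, [OH-] ≈ √(Kb·C₀) = 4.21 × 10^-4 M.
pOH = −log(4.21 × 10^-4) = 3.38; pH = 14.00 − 3.38 = 10.62

pH = 10.62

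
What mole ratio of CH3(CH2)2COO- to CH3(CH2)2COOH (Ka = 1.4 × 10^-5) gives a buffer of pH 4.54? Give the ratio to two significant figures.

ratio = 0.49

pKa = -log(1.4 × 10^-5) = 4.854
pH = pKa + log(r) ⇒ log(r) = 4.54 − 4.854 = -0.314
r = [CH3(CH2)2COO-]/[CH3(CH2)2COOH] = 10^(-0.314) = 0.485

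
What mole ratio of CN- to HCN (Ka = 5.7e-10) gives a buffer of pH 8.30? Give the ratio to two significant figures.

pKa = -log(5.7 × 10^-10) = 9.244
pH = pKa + log(r) ⇒ log(r) = 8.30 − 9.244 = -0.944
r = [CN-]/[HCN] = 10^(-0.944) = 0.114

ratio = 0.11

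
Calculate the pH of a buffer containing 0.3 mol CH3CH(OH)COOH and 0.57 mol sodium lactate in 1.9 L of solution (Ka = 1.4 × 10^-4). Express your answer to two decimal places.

pH = 4.13

pKa = −log(1.4 × 10^-4) = 3.854
pH = pKa + log([A⁻]/[HA]) = 3.854 + log(0.57/0.3)
pH = 3.854 + (+0.279) = 4.13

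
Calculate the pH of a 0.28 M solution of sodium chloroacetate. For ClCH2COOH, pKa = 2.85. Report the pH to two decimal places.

ClCH2COO- is the conjugate base of the weak acid ClCH2COOH.
Ka = 10^(−2.85) = 1.41 × 10^-3
Kb = Kw/Ka = 1.0×10^-14 / 1.41 × 10^-3 = 7.09 × 10^-12
Let x = [OH-] at equilibrium. Kb = x²/(0.28 − x).
Neglecting x in the denominator: x = √(7.09 × 10^-12 × 0.28) = 1.41 × 10^-6 M
(x/C₀ = 0.0005% < 5%, so the approximation holds.)
pOH = −log(1.41 × 10^-6) = 5.85; pH = 14.00 − 5.85 = 8.15

pH = 8.15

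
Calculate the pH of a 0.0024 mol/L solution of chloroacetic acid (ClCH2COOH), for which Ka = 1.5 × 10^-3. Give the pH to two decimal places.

ClCH2COOH ⇌ ClCH2COO- + H+
Ka = [H+]²/(0.0024 − [H+]) = 1.5 × 10^-3
The 5% rule fails; solving [H+]² + Ka·[H+] − Ka·C₀ = 0 exactly:
[H+] = [−0.0015 + √(0.0015² + 1.44e-05)]/2 = 1.29 × 10^-3 M
pH = −log[H+] = −log(1.29 × 10^-3) = 2.89

pH = 2.89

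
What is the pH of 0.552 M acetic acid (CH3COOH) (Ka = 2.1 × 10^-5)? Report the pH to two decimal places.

pH = 2.47

CH3COOH ⇌ CH3COO- + H+
Ka = [H+]²/(0.552 − [H+]) = 2.1 × 10^-5
Assume [H+] ≪ 0.552: [H+] ≈ √(2.1 × 10^-5 × 0.552) = 3.40 × 10^-3 M
pH = −log(3.40 × 10^-3) = 2.47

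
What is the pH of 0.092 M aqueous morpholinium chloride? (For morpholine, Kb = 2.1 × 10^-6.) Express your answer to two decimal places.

C4H8ONH2+ is the conjugate acid of the weak base C4H8ONH.
Ka = Kw/Kb = 1.0×10^-14 / 2.1 × 10^-6 = 4.76 × 10^-9
Ka = [H+]²/(0.092 − [H+]) = 4.76 × 10^-9
Since Ka ≪ C₀, [H+] ≈ √(Ka·C₀) = 2.09 × 10^-5 M.
Check: 0.023% ionized — well under 5%, approximation valid.
pH = −log[H+] = −log(2.09 × 10^-5) = 4.68

pH = 4.68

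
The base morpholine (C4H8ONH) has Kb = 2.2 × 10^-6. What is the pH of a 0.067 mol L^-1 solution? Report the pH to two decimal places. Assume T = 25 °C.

pH = 10.58

C4H8ONH + H2O ⇌ C4H8ONH2+ + OH-
From the ICE table, Kb = [OH-]²/(0.067 − [OH-]) = 2.2 × 10^-6.
Neglecting [OH-] in the denominator: [OH-] = √(2.2 × 10^-6 × 0.067) = 3.84 × 10^-4 M
pOH = −log(3.84 × 10^-4) = 3.42; pH = 14.00 − 3.42 = 10.58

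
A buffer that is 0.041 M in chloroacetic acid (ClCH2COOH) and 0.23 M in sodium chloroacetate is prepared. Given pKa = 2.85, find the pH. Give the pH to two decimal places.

pH = 3.60

Using pH = pKa + log([base]/[acid]) with [base]/[acid] = 0.23/0.041:
pH = 2.85 + (+0.749) = 3.60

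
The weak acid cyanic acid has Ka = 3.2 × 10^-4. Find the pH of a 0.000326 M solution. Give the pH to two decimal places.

HOCN ⇌ OCN- + H+
Let x = [H+] at equilibrium. Ka = x²/(0.000326 − x).
The 5% rule fails; solving x² + Ka·x − Ka·C₀ = 0 exactly:
x = (−Ka + √(Ka² + 4·Ka·C₀))/2 = 2.00 × 10^-4 M
pH = −log[H+] = −log(2.00 × 10^-4) = 3.70

pH = 3.70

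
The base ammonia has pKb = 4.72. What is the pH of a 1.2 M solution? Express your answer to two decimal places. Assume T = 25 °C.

NH3 + H2O ⇌ NH4+ + OH-
Kb = 10^(−4.72) = 1.91 × 10^-5
Let x = [OH-] at equilibrium. Kb = x²/(1.2 − x).
Neglecting x in the denominator: x = √(1.91 × 10^-5 × 1.2) = 4.79 × 10^-3 M
pOH = 2.32, so pH = 14.00 − pOH = 11.68

pH = 11.68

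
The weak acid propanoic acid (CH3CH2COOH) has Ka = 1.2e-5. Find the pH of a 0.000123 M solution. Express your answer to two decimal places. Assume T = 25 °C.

CH3CH2COOH ⇌ CH3CH2COO- + H+
From the ICE table, Ka = x²/(0.000123 − x) = 1.2 × 10^-5.
Here C₀/Ka ≈ 10.2, so the small-x approximation fails. Use the quadratic:
x = (−Ka + √(Ka² + 4·Ka·C₀))/2 = 3.29 × 10^-5 M
pH = −log[H+] = −log(3.29 × 10^-5) = 4.48

pH = 4.48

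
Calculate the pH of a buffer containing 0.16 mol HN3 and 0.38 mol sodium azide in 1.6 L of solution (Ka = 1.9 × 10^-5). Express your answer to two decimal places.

pH = 5.10

pKa = −log(1.9 × 10^-5) = 4.721
pH = pKa + log([A⁻]/[HA]) = 4.721 + log(0.38/0.16)
pH = 4.721 + (+0.376) = 5.10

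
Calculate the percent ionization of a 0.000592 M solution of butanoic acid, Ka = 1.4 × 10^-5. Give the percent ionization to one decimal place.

14.2%

CH3(CH2)2COOH ⇌ CH3(CH2)2COO- + H+; let x = [H+] at equilibrium.
Solve x² + 1.4e-05x − 8.29e-09 = 0 → x = 8.43 × 10^-5 M
% ionization = x/C₀ × 100% = 8.43 × 10^-5/0.000592 × 100% = 14.2%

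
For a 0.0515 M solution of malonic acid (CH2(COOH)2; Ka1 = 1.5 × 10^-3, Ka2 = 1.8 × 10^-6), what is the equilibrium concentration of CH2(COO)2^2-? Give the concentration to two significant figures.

1.8 × 10^-6 M

First ionization gives [H+] ≈ [CH2(COOH)COO-] = 8.07 × 10^-3 M.
Second step: Ka2 = [H+][CH2(COO)2^2-]/[CH2(COOH)COO-] ≈ [CH2(COO)2^2-] (since [H+] ≈ [CH2(COOH)COO-]).
So [CH2(COO)2^2-] ≈ Ka2.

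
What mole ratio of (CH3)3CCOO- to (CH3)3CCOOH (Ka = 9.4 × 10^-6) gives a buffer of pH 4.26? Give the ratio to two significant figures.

ratio = 0.17

pKa = -log(9.4 × 10^-6) = 5.027
pH = pKa + log(r) ⇒ log(r) = 4.26 − 5.027 = -0.767
r = [(CH3)3CCOO-]/[(CH3)3CCOOH] = 10^(-0.767) = 0.171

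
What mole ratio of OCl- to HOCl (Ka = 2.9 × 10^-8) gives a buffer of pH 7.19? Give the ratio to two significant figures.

pKa = -log(2.9 × 10^-8) = 7.538
pH = pKa + log(r) ⇒ log(r) = 7.19 − 7.538 = -0.348
r = [OCl-]/[HOCl] = 10^(-0.348) = 0.449

ratio = 0.45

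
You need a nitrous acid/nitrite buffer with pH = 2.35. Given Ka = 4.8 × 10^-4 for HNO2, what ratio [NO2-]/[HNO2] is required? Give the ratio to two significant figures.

pKa = -log(4.8 × 10^-4) = 3.319
pH = pKa + log(r) ⇒ log(r) = 2.35 − 3.319 = -0.969
r = [NO2-]/[HNO2] = 10^(-0.969) = 0.107

ratio = 0.11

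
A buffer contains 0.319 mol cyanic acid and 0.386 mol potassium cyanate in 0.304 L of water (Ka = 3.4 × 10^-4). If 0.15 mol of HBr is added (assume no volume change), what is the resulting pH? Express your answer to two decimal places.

pH = 3.17

Added H+ converts OCN- to HOCN: HOCN → 0.469 mol, OCN- → 0.236 mol.
pKa = −log(3.4 × 10^-4) = 3.469
Henderson–Hasselbalch with mole ratio 0.236/0.469: pH = 3.469 + (-0.298)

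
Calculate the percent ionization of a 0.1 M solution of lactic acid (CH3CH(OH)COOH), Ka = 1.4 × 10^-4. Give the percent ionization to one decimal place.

3.7%

CH3CH(OH)COOH ⇌ CH3CH(OH)COO- + H+; let x = [H+] at equilibrium.
x ≈ √(Ka·C₀) = √(1.4 × 10^-4 × 0.1) = 3.74 × 10^-3 M
Fraction ionized = 3.74 × 10^-3 / 0.1 = 0.0374 → 3.7%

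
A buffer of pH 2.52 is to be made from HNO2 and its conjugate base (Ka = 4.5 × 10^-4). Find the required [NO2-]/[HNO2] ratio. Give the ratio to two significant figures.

pKa = -log(4.5 × 10^-4) = 3.347
pH = pKa + log(r) ⇒ log(r) = 2.52 − 3.347 = -0.827
r = [NO2-]/[HNO2] = 10^(-0.827) = 0.149

ratio = 0.15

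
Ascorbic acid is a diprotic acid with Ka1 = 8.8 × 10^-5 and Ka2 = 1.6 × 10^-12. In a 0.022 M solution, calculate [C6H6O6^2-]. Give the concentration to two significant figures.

1.6 × 10^-12 M

First ionization gives [H+] ≈ [HC6H6O6-] = 1.35 × 10^-3 M.
Second step: Ka2 = [H+][C6H6O6^2-]/[HC6H6O6-] ≈ [C6H6O6^2-] (since [H+] ≈ [HC6H6O6-]).
So [C6H6O6^2-] ≈ Ka2.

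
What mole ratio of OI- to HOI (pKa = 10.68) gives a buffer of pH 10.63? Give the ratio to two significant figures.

ratio = 0.89

pH = pKa + log(r) ⇒ log(r) = 10.63 − 10.68 = -0.05
r = [OI-]/[HOI] = 10^(-0.05) = 0.891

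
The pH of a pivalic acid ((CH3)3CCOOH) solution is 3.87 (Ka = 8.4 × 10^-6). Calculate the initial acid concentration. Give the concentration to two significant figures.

C₀ = 2.3 × 10^-3 M

[H+] = 10^(-3.87) = 1.35 × 10^-4 M = x
Ka = x²/(C₀ − x) ⇒ C₀ = x + x²/Ka
C₀ = 1.35 × 10^-4 + (1.35 × 10^-4)²/(8.4 × 10^-6) = 2.30 × 10^-3 M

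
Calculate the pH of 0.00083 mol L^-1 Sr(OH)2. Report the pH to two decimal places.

pH = 11.22

Sr(OH)2 is a strong base (each formula unit releases 2 OH-); [OH-] = 0.00166 M.
pOH = -log(0.00166) = 2.78
pH = 14.00 - 2.78 = 11.22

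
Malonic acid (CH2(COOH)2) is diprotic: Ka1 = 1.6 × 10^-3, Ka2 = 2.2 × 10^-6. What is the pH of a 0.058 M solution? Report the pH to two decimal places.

Ka1 ≫ Ka2, so treat the first dissociation as the only significant source of H+.
Ka1 = x²/(0.058 − x) = 1.6 × 10^-3
Solving the quadratic: x = (−Ka1 + √(Ka1² + 4·Ka1·C₀))/2 = 8.87 × 10^-3 M
pH = −log(8.87 × 10^-3) = 2.05

pH = 2.05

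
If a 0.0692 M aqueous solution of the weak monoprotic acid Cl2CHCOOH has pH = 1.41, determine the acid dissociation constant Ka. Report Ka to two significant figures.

Ka = 5.0 × 10^-2

[H+] = 10^(-1.41) = 3.89 × 10^-2 M
At equilibrium [HA] = 0.0692 − 3.89 × 10^-2 = 3.03 × 10^-2 M
Ka = [H+][A-]/[HA] = (3.89 × 10^-2)² / 3.03 × 10^-2 = 5.0 × 10^-2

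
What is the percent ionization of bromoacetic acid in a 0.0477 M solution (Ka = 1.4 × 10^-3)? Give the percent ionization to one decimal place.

BrCH2COOH ⇌ BrCH2COO- + H+; let x = [H+] at equilibrium.
Solve x² + 0.0014x − 6.68e-05 = 0 → x = 7.50 × 10^-3 M
% ionization = x/C₀ × 100% = 7.50 × 10^-3/0.0477 × 100% = 15.7%

15.7%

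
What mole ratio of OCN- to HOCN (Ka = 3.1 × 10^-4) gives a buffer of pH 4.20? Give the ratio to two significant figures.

pKa = -log(3.1 × 10^-4) = 3.509
pH = pKa + log(r) ⇒ log(r) = 4.20 − 3.509 = +0.691
r = [OCN-]/[HOCN] = 10^(+0.691) = 4.91

ratio = 4.9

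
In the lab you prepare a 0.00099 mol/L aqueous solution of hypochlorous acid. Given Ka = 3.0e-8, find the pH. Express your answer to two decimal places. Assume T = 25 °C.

HOCl ⇌ OCl- + H+
Ka = [H+]²/(0.00099 − [H+]) = 3.0 × 10^-8
Neglecting [H+] in the denominator: [H+] = √(3.0 × 10^-8 × 0.00099) = 5.45 × 10^-6 M
pH = −log(5.45 × 10^-6) = 5.26

pH = 5.26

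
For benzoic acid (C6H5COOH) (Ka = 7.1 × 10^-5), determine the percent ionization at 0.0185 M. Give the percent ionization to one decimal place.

C6H5COOH ⇌ C6H5COO- + H+; let x = [H+] at equilibrium.
Ka = x²/(C₀ − x); solving the quadratic gives x = 1.11 × 10^-3 M.
% ionization = x/C₀ × 100% = 1.11 × 10^-3/0.0185 × 100% = 6.0%

6.0%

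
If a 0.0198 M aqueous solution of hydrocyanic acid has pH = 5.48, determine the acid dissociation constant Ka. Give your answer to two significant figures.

[H+] = 10^(-5.48) = 3.31 × 10^-6 M
At equilibrium [HA] = 0.0198 − 3.31 × 10^-6 = 1.98 × 10^-2 M
Ka = [H+][A-]/[HA] = (3.31 × 10^-6)² / 1.98 × 10^-2 = 5.5 × 10^-10

Ka = 5.5 × 10^-10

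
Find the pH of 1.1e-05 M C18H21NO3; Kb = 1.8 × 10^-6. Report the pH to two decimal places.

pH = 8.56

C18H21NO3 + H2O ⇌ C18H22NO3+ + OH-
Kb = x²/(1.1e-05 − x) = 1.8 × 10^-6
The 5% rule fails; solving x² + Kb·x − Kb·C₀ = 0 exactly:
x = (−Kb + √(Kb² + 4·Kb·C₀))/2 = 3.64 × 10^-6 M
pOH = 5.44, so pH = 14.00 − pOH = 8.56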